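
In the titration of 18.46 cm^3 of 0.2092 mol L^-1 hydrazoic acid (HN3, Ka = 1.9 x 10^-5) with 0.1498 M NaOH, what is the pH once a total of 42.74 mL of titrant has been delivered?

n(acid) = 0.2092 x 0.01846 = 0.003862 mol; n(NaOH) added = 0.1498 x 0.04274 = 0.006402 mol.
Base is in excess by 0.006402 - 0.003862 = 0.002541 mol in a total volume of 0.06120 L.
[OH^-] = 0.002541/0.06120 = 0.04151 M, so pOH = 1.38 and pH = 14.00 - 1.38 = 12.62.

12.62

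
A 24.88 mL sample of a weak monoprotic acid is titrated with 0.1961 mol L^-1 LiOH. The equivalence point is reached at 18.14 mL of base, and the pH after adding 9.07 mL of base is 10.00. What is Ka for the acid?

9.07 mL is half of the equivalence volume, so this is the half-equivalence point where [HA] = [A^-].
At half-equivalence pH = pKa, so pKa = 10.00.
Ka = 10^(-10.00) = 1.0 x 10^-10.

1.0 x 10^-10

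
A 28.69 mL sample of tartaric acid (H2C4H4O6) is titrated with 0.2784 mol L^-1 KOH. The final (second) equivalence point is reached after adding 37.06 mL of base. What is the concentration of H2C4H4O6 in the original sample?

n(KOH) = 0.2784 x 0.03706 = 0.01032 mol.
At the final (second) equivalence point, 2 mol OH^- react per mol H2C4H4O6, so n(H2C4H4O6) = 0.01032 / 2 = 0.005159 mol.
[H2C4H4O6] = 0.005159 / 0.02869 L = 0.180 M.

0.180 M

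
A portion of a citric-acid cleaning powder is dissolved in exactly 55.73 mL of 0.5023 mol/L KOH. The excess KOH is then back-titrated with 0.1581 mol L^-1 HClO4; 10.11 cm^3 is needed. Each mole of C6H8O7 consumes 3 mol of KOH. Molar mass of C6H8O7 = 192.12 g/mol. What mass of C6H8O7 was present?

1.69 g

Total n(KOH) added = 0.5023 x 0.05573 = 0.02799 mol.
n(HClO4) used = 0.1581 x 0.01011 = 0.001598 mol, which equals the excess n(KOH).
So n(KOH) consumed by the sample = 0.02799 - 0.001598 = 0.02639 mol.
n(C6H8O7) = 0.02639 / 3 = 0.008798 mol.
mass = 0.008798 mol x 192.12 g/mol = 1.69 g.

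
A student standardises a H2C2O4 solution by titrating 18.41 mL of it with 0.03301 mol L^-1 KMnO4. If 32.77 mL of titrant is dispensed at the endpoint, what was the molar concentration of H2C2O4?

0.147 M

n(KMnO4) = 0.03301 x 0.03277 = 0.001082 mol.
From the balanced equation, 2 mol KMnO4 reacts with 5 mol H2C2O4, so n(H2C2O4) = 0.001082 x 5/2 = 0.002704 mol.
[H2C2O4] = 0.002704 / 0.01841 L = 0.147 M.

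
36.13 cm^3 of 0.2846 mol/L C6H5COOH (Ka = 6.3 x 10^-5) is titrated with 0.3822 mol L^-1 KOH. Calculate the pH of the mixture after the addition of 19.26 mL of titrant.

Initial n(C6H5COOH) = 0.2846 x 0.03613 = 0.01028 mol.
n(KOH) added = 0.3822 x 0.01926 = 0.007361 mol, converting that many moles of C6H5COOH to C6H5COO-.
Remaining n(C6H5COOH) = 0.002921 mol; n(C6H5COO-) = 0.007361 mol.
By Henderson-Hasselbalch, pH = pKa + log([A^-]/[HA]) = 4.20 + log(0.007361/0.002921) = 4.20 + (+0.40) = 4.60.

4.60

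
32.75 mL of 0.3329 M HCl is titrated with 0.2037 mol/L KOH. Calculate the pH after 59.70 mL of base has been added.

12.13

n(acid) = 0.3329 x 0.03275 = 0.01090 mol; n(KOH) added = 0.2037 x 0.05970 = 0.01216 mol.
Base is in excess by 0.01216 - 0.01090 = 0.001258 mol in a total volume of 0.09245 L.
[OH^-] = 0.001258/0.09245 = 0.01361 M, so pOH = 1.87 and pH = 14.00 - 1.87 = 12.13.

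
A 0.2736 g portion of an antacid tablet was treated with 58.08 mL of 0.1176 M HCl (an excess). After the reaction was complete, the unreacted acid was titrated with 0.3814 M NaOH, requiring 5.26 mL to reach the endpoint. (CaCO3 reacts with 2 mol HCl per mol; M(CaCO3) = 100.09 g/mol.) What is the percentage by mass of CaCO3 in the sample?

Total n(HCl) added = 0.1176 x 0.05808 = 0.006830 mol.
n(NaOH) used = 0.3814 x 0.005260 = 0.002006 mol, which equals the excess n(HCl).
So n(HCl) consumed by the sample = 0.006830 - 0.002006 = 0.004824 mol.
n(CaCO3) = 0.004824 / 2 = 0.002412 mol.
mass CaCO3 = 0.002412 x 100.09 = 0.2414 g, so %CaCO3 = 0.2414/0.2736 x 100 = 88.2%.

88.2%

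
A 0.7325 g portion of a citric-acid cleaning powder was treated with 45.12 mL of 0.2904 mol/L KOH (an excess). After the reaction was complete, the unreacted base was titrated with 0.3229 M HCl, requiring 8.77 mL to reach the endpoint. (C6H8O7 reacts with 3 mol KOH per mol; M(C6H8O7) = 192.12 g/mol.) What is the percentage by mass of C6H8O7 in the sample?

Total n(KOH) added = 0.2904 x 0.04512 = 0.01310 mol.
n(HCl) used = 0.3229 x 0.008770 = 0.002832 mol, which equals the excess n(KOH).
So n(KOH) consumed by the sample = 0.01310 - 0.002832 = 0.01027 mol.
n(C6H8O7) = 0.01027 / 3 = 0.003424 mol.
mass C6H8O7 = 0.003424 x 192.12 = 0.6578 g, so %C6H8O7 = 0.6578/0.7325 x 100 = 89.8%.

89.8%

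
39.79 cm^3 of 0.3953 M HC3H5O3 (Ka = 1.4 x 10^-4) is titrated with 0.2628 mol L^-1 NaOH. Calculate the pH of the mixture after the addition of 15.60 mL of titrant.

3.40

Initial n(HC3H5O3) = 0.3953 x 0.03979 = 0.01573 mol.
n(NaOH) added = 0.2628 x 0.01560 = 0.004100 mol, converting that many moles of HC3H5O3 to C3H5O3-.
Remaining n(HC3H5O3) = 0.01163 mol; n(C3H5O3-) = 0.004100 mol.
By Henderson-Hasselbalch, pH = pKa + log([A^-]/[HA]) = 3.85 + log(0.004100/0.01163) = 3.85 + (-0.45) = 3.40.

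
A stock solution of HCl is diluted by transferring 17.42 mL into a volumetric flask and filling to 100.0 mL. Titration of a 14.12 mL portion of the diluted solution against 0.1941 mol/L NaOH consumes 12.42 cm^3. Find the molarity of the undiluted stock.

n(NaOH) = 0.1941 x 0.01242 = 0.002411 mol.
n(HCl) in the aliquot = 0.002411 mol.
[diluted HCl] = 0.002411 / 0.01412 = 0.1707 M.
Dilution factor = 100.0/17.42 = 5.741, so [stock] = 0.1707 x 5.741 = 0.980 M.

0.980 M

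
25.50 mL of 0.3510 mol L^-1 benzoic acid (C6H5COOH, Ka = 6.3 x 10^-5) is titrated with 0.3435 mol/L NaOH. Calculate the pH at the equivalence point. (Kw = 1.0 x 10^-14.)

n(C6H5COOH) = 0.3510 x 0.02550 = 0.008951 mol; V(NaOH) at equivalence = 0.008951/0.3435 = 0.02606 L.
At equivalence all the acid is converted to C6H5COO-; total volume = 0.02550 + 0.02606 = 0.05156 L, so [C6H5COO-] = 0.008951/0.05156 = 0.1736 M.
Kb = Kw/Ka = 1.0e-14 / 6.3 x 10^-5 = 1.59e-10.
[OH^-] = sqrt(Kb x [C6H5COO-]) = sqrt(1.59e-10 x 0.1736) = 5.25e-6 M.
pOH = 5.28, so pH = 14.00 - 5.28 = 8.72.

8.72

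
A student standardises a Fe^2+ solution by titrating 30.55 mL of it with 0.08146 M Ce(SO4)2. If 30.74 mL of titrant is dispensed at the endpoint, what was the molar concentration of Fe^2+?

n(Ce(SO4)2) = 0.08146 x 0.03074 = 0.002504 mol.
From the balanced equation, 1 mol Ce(SO4)2 reacts with 1 mol Fe^2+, so n(Fe^2+) = 0.002504 x 1/1 = 0.002504 mol.
[Fe^2+] = 0.002504 / 0.03055 L = 0.0820 M.

0.0820 M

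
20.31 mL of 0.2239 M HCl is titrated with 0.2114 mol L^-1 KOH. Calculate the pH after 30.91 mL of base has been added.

n(acid) = 0.2239 x 0.02031 = 0.004547 mol; n(KOH) added = 0.2114 x 0.03091 = 0.006534 mol.
Base is in excess by 0.006534 - 0.004547 = 0.001987 mol in a total volume of 0.05122 L.
[OH^-] = 0.001987/0.05122 = 0.03879 M, so pOH = 1.41 and pH = 14.00 - 1.41 = 12.59.

12.59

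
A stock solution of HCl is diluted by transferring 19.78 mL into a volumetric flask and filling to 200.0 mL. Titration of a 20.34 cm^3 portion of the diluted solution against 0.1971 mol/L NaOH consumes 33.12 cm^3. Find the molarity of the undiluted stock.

3.25 M

n(NaOH) = 0.1971 x 0.03312 = 0.006528 mol.
n(HCl) in the aliquot = 0.006528 mol.
[diluted HCl] = 0.006528 / 0.02034 = 0.3209 M.
Dilution factor = 200.0/19.78 = 10.11, so [stock] = 0.3209 x 10.11 = 3.25 M.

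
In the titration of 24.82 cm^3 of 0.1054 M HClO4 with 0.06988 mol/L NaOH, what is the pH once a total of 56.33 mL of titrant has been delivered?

12.21

n(acid) = 0.1054 x 0.02482 = 0.002616 mol; n(NaOH) added = 0.06988 x 0.05633 = 0.003936 mol.
Base is in excess by 0.003936 - 0.002616 = 0.001320 mol in a total volume of 0.08115 L.
[OH^-] = 0.001320/0.08115 = 0.01627 M, so pOH = 1.79 and pH = 14.00 - 1.79 = 12.21.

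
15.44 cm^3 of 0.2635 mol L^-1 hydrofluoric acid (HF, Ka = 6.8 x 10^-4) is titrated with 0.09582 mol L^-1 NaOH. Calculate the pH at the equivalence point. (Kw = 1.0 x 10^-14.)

n(HF) = 0.2635 x 0.01544 = 0.004068 mol; V(NaOH) at equivalence = 0.004068/0.09582 = 0.04246 L.
At equivalence all the acid is converted to F-; total volume = 0.01544 + 0.04246 = 0.05790 L, so [F-] = 0.004068/0.05790 = 0.07027 M.
Kb = Kw/Ka = 1.0e-14 / 6.8 x 10^-4 = 1.47e-11.
[OH^-] = sqrt(Kb x [F-]) = sqrt(1.47e-11 x 0.07027) = 1.02e-6 M.
pOH = 5.99, so pH = 14.00 - 5.99 = 8.01.

8.01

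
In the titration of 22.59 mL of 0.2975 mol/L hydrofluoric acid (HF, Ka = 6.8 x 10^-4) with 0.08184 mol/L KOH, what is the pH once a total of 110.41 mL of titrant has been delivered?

12.24

n(acid) = 0.2975 x 0.02259 = 0.006721 mol; n(KOH) added = 0.08184 x 0.1104 = 0.009036 mol.
Base is in excess by 0.009036 - 0.006721 = 0.002315 mol in a total volume of 0.1330 L.
[OH^-] = 0.002315/0.1330 = 0.01741 M, so pOH = 1.76 and pH = 14.00 - 1.76 = 12.24.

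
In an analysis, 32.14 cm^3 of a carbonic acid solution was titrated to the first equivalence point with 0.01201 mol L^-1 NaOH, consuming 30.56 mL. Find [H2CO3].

n(NaOH) = 0.01201 x 0.03056 = 0.0003670 mol.
At the first equivalence point, 1 mol OH^- react per mol H2CO3, so n(H2CO3) = 0.0003670 / 1 = 0.0003670 mol.
[H2CO3] = 0.0003670 / 0.03214 L = 0.0114 M.

0.0114 M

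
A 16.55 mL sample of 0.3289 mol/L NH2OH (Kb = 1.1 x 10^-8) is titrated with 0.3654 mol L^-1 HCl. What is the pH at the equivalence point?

3.40

n(NH2OH) = 0.3289 x 0.01655 = 0.005443 mol; V(HCl) at equivalence = 0.005443/0.3654 = 0.01490 L.
At equivalence the base is fully converted to NH3OH+; total volume = 0.03145 L, so [NH3OH+] = 0.005443/0.03145 = 0.1731 M.
Ka(NH3OH+) = Kw/Kb = 1.0e-14 / 1.1 x 10^-8 = 9.09e-7.
[H^+] = sqrt(Ka x [NH3OH+]) = sqrt(9.09e-7 x 0.1731) = 0.000397 M.
pH = -log(0.000397) = 3.40.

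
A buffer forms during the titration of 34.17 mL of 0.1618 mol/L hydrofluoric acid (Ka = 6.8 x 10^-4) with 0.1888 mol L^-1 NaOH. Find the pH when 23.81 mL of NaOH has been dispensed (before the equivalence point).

Initial n(HF) = 0.1618 x 0.03417 = 0.005529 mol.
n(NaOH) added = 0.1888 x 0.02381 = 0.004495 mol, converting that many moles of HF to F-.
Remaining n(HF) = 0.001033 mol; n(F-) = 0.004495 mol.
By Henderson-Hasselbalch, pH = pKa + log([A^-]/[HA]) = 3.17 + log(0.004495/0.001033) = 3.17 + (+0.64) = 3.81.

3.81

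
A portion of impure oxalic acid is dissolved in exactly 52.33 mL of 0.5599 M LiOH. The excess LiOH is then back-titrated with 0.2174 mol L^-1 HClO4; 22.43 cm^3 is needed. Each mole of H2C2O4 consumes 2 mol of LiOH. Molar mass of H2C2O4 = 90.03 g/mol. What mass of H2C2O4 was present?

Total n(LiOH) added = 0.5599 x 0.05233 = 0.02930 mol.
n(HClO4) used = 0.2174 x 0.02243 = 0.004876 mol, which equals the excess n(LiOH).
So n(LiOH) consumed by the sample = 0.02930 - 0.004876 = 0.02442 mol.
n(H2C2O4) = 0.02442 / 2 = 0.01221 mol.
mass = 0.01221 mol x 90.03 g/mol = 1.10 g.

1.10 g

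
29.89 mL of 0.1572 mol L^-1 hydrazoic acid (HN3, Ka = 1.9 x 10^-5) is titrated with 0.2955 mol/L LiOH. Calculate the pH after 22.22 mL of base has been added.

12.55

n(acid) = 0.1572 x 0.02989 = 0.004699 mol; n(LiOH) added = 0.2955 x 0.02222 = 0.006566 mol.
Base is in excess by 0.006566 - 0.004699 = 0.001867 mol in a total volume of 0.05211 L.
[OH^-] = 0.001867/0.05211 = 0.03583 M, so pOH = 1.45 and pH = 14.00 - 1.45 = 12.55.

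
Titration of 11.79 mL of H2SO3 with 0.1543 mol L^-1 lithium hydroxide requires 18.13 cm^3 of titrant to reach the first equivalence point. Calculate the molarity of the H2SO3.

0.237 M

n(LiOH) = 0.1543 x 0.01813 = 0.002797 mol.
At the first equivalence point, 1 mol OH^- react per mol H2SO3, so n(H2SO3) = 0.002797 / 1 = 0.002797 mol.
[H2SO3] = 0.002797 / 0.01179 L = 0.237 M.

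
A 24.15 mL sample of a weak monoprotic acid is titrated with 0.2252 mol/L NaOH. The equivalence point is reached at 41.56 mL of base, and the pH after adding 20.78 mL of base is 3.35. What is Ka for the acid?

20.78 mL is half of the equivalence volume, so this is the half-equivalence point where [HA] = [A^-].
At half-equivalence pH = pKa, so pKa = 3.35.
Ka = 10^(-3.35) = 4.5 x 10^-4.

4.5 x 10^-4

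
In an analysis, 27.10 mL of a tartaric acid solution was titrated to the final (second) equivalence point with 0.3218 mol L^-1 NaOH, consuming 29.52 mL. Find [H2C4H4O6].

0.175 M

n(NaOH) = 0.3218 x 0.02952 = 0.009500 mol.
At the final (second) equivalence point, 2 mol OH^- react per mol H2C4H4O6, so n(H2C4H4O6) = 0.009500 / 2 = 0.004750 mol.
[H2C4H4O6] = 0.004750 / 0.02710 L = 0.175 M.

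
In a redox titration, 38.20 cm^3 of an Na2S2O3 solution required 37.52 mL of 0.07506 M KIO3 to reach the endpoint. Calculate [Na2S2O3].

n(KIO3) = 0.07506 x 0.03752 = 0.002816 mol.
From the balanced equation, 1 mol KIO3 reacts with 6 mol Na2S2O3, so n(Na2S2O3) = 0.002816 x 6/1 = 0.01690 mol.
[Na2S2O3] = 0.01690 / 0.03820 L = 0.442 M.

0.442 M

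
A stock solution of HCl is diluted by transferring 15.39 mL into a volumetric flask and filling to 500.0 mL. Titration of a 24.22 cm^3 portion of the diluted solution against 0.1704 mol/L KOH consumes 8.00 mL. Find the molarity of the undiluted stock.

n(KOH) = 0.1704 x 0.008000 = 0.001363 mol.
n(HCl) in the aliquot = 0.001363 mol.
[diluted HCl] = 0.001363 / 0.02422 = 0.05628 M.
Dilution factor = 500.0/15.39 = 32.49, so [stock] = 0.05628 x 32.49 = 1.83 M.

1.83 M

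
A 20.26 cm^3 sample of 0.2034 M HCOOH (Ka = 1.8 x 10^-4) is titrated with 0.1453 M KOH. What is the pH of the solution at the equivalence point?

n(HCOOH) = 0.2034 x 0.02026 = 0.004121 mol; V(KOH) at equivalence = 0.004121/0.1453 = 0.02836 L.
At equivalence all the acid is converted to HCOO-; total volume = 0.02026 + 0.02836 = 0.04862 L, so [HCOO-] = 0.004121/0.04862 = 0.08475 M.
Kb = Kw/Ka = 1.0e-14 / 1.8 x 10^-4 = 5.56e-11.
[OH^-] = sqrt(Kb x [HCOO-]) = sqrt(5.56e-11 x 0.08475) = 2.17e-6 M.
pOH = 5.66, so pH = 14.00 - 5.66 = 8.34.

8.34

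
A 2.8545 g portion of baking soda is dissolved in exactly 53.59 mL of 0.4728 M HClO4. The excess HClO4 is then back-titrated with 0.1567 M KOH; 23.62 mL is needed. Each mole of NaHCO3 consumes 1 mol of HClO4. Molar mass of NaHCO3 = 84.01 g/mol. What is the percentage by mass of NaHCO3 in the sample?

63.7%

Total n(HClO4) added = 0.4728 x 0.05359 = 0.02534 mol.
n(KOH) used = 0.1567 x 0.02362 = 0.003701 mol, which equals the excess n(HClO4).
So n(HClO4) consumed by the sample = 0.02534 - 0.003701 = 0.02164 mol.
n(NaHCO3) = 0.02164 / 1 = 0.02164 mol.
mass NaHCO3 = 0.02164 x 84.01 = 1.818 g, so %NaHCO3 = 1.818/2.8545 x 100 = 63.7%.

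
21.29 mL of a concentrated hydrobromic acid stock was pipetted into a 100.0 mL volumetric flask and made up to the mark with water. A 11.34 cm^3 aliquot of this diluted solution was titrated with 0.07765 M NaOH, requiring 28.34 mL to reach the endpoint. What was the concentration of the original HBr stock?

0.911 M

n(NaOH) = 0.07765 x 0.02834 = 0.002201 mol.
n(HBr) in the aliquot = 0.002201 mol.
[diluted HBr] = 0.002201 / 0.01134 = 0.1941 M.
Dilution factor = 100.0/21.29 = 4.697, so [stock] = 0.1941 x 4.697 = 0.911 M.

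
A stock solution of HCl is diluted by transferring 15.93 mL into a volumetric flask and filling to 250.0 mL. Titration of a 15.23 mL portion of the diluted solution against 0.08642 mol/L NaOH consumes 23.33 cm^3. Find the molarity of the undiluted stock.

2.08 M

n(NaOH) = 0.08642 x 0.02333 = 0.002016 mol.
n(HCl) in the aliquot = 0.002016 mol.
[diluted HCl] = 0.002016 / 0.01523 = 0.1324 M.
Dilution factor = 250.0/15.93 = 15.69, so [stock] = 0.1324 x 15.69 = 2.08 M.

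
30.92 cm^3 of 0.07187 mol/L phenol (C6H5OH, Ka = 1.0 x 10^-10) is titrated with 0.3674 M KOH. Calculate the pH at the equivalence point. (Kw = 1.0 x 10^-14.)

11.39

n(C6H5OH) = 0.07187 x 0.03092 = 0.002222 mol; V(KOH) at equivalence = 0.002222/0.3674 = 0.006049 L.
At equivalence all the acid is converted to C6H5O-; total volume = 0.03092 + 0.006049 = 0.03697 L, so [C6H5O-] = 0.002222/0.03697 = 0.06011 M.
Kb = Kw/Ka = 1.0e-14 / 1.0 x 10^-10 = 0.000100.
[OH^-] = sqrt(Kb x [C6H5O-]) = sqrt(0.000100 x 0.06011) = 0.00245 M.
pOH = 2.61, so pH = 14.00 - 2.61 = 11.39.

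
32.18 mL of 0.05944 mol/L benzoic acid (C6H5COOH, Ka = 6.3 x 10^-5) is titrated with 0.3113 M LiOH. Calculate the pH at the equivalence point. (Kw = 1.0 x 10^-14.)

8.45

n(C6H5COOH) = 0.05944 x 0.03218 = 0.001913 mol; V(LiOH) at equivalence = 0.001913/0.3113 = 0.006144 L.
At equivalence all the acid is converted to C6H5COO-; total volume = 0.03218 + 0.006144 = 0.03832 L, so [C6H5COO-] = 0.001913/0.03832 = 0.04991 M.
Kb = Kw/Ka = 1.0e-14 / 6.3 x 10^-5 = 1.59e-10.
[OH^-] = sqrt(Kb x [C6H5COO-]) = sqrt(1.59e-10 x 0.04991) = 2.81e-6 M.
pOH = 5.55, so pH = 14.00 - 5.55 = 8.45.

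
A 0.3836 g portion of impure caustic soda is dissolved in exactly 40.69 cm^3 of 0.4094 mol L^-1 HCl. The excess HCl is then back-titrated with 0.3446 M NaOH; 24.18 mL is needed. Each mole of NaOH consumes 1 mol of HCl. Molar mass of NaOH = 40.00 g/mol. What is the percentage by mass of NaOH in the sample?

Total n(HCl) added = 0.4094 x 0.04069 = 0.01666 mol.
n(NaOH) used = 0.3446 x 0.02418 = 0.008332 mol, which equals the excess n(HCl).
So n(HCl) consumed by the sample = 0.01666 - 0.008332 = 0.008326 mol.
n(NaOH) = 0.008326 / 1 = 0.008326 mol.
mass NaOH = 0.008326 x 40.00 = 0.3330 g, so %NaOH = 0.3330/0.3836 x 100 = 86.8%.

86.8%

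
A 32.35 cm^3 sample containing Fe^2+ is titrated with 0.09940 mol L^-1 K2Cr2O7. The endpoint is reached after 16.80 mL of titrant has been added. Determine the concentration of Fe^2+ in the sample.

n(K2Cr2O7) = 0.09940 x 0.01680 = 0.001670 mol.
From the balanced equation, 1 mol K2Cr2O7 reacts with 6 mol Fe^2+, so n(Fe^2+) = 0.001670 x 6/1 = 0.01002 mol.
[Fe^2+] = 0.01002 / 0.03235 L = 0.310 M.

0.310 M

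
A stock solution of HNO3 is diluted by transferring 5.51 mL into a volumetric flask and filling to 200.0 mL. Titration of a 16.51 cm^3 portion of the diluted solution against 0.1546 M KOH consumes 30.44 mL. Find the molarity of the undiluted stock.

10.3 M

n(KOH) = 0.1546 x 0.03044 = 0.004706 mol.
n(HNO3) in the aliquot = 0.004706 mol.
[diluted HNO3] = 0.004706 / 0.01651 = 0.2850 M.
Dilution factor = 200.0/5.510 = 36.30, so [stock] = 0.2850 x 36.30 = 10.3 M.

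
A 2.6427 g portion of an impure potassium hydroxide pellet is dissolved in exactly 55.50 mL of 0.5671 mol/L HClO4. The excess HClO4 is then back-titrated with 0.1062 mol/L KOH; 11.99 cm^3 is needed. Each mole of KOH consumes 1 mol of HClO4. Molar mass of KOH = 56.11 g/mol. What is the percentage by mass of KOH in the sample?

64.1%

Total n(HClO4) added = 0.5671 x 0.05550 = 0.03147 mol.
n(KOH) used = 0.1062 x 0.01199 = 0.001273 mol, which equals the excess n(HClO4).
So n(HClO4) consumed by the sample = 0.03147 - 0.001273 = 0.03020 mol.
n(KOH) = 0.03020 / 1 = 0.03020 mol.
mass KOH = 0.03020 x 56.11 = 1.695 g, so %KOH = 1.695/2.6427 x 100 = 64.1%.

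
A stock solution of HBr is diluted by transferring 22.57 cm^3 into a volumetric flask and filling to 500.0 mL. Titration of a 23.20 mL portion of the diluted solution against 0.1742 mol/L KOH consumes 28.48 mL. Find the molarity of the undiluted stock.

n(KOH) = 0.1742 x 0.02848 = 0.004961 mol.
n(HBr) in the aliquot = 0.004961 mol.
[diluted HBr] = 0.004961 / 0.02320 = 0.2138 M.
Dilution factor = 500.0/22.57 = 22.15, so [stock] = 0.2138 x 22.15 = 4.74 M.

4.74 M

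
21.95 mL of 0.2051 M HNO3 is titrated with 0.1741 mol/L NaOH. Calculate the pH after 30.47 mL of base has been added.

n(acid) = 0.2051 x 0.02195 = 0.004502 mol; n(NaOH) added = 0.1741 x 0.03047 = 0.005305 mol.
Base is in excess by 0.005305 - 0.004502 = 0.0008029 mol in a total volume of 0.05242 L.
[OH^-] = 0.0008029/0.05242 = 0.01532 M, so pOH = 1.81 and pH = 14.00 - 1.81 = 12.19.

12.19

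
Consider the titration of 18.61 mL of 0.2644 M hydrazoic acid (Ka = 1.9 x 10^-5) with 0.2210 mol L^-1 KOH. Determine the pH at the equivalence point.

n(HN3) = 0.2644 x 0.01861 = 0.004920 mol; V(KOH) at equivalence = 0.004920/0.2210 = 0.02226 L.
At equivalence all the acid is converted to N3-; total volume = 0.01861 + 0.02226 = 0.04087 L, so [N3-] = 0.004920/0.04087 = 0.1204 M.
Kb = Kw/Ka = 1.0e-14 / 1.9 x 10^-5 = 5.26e-10.
[OH^-] = sqrt(Kb x [N3-]) = sqrt(5.26e-10 x 0.1204) = 7.96e-6 M.
pOH = 5.10, so pH = 14.00 - 5.10 = 8.90.

8.90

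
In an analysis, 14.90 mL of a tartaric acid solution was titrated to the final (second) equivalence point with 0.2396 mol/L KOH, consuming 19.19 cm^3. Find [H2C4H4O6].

0.154 M

n(KOH) = 0.2396 x 0.01919 = 0.004598 mol.
At the final (second) equivalence point, 2 mol OH^- react per mol H2C4H4O6, so n(H2C4H4O6) = 0.004598 / 2 = 0.002299 mol.
[H2C4H4O6] = 0.002299 / 0.01490 L = 0.154 M.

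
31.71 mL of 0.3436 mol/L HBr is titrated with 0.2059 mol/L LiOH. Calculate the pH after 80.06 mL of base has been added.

n(acid) = 0.3436 x 0.03171 = 0.01090 mol; n(LiOH) added = 0.2059 x 0.08006 = 0.01648 mol.
Base is in excess by 0.01648 - 0.01090 = 0.005589 mol in a total volume of 0.1118 L.
[OH^-] = 0.005589/0.1118 = 0.05000 M, so pOH = 1.30 and pH = 14.00 - 1.30 = 12.70.

12.70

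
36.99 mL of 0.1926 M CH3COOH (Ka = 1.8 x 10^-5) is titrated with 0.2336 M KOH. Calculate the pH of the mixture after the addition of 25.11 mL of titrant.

Initial n(CH3COOH) = 0.1926 x 0.03699 = 0.007124 mol.
n(KOH) added = 0.2336 x 0.02511 = 0.005866 mol, converting that many moles of CH3COOH to CH3COO-.
Remaining n(CH3COOH) = 0.001259 mol; n(CH3COO-) = 0.005866 mol.
By Henderson-Hasselbalch, pH = pKa + log([A^-]/[HA]) = 4.74 + log(0.005866/0.001259) = 4.74 + (+0.67) = 5.41.

5.41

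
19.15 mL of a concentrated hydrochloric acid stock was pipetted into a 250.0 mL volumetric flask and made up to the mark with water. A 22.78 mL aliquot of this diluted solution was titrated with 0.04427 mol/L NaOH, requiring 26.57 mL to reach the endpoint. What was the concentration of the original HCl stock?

n(NaOH) = 0.04427 x 0.02657 = 0.001176 mol.
n(HCl) in the aliquot = 0.001176 mol.
[diluted HCl] = 0.001176 / 0.02278 = 0.05164 M.
Dilution factor = 250.0/19.15 = 13.05, so [stock] = 0.05164 x 13.05 = 0.674 M.

0.674 M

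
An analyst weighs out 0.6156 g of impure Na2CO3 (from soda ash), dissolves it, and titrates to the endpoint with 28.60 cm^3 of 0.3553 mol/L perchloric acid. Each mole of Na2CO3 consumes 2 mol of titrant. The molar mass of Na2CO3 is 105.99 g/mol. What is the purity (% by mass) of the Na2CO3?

87.5%

n(HClO4) = 0.3553 x 0.02860 = 0.01016 mol.
n(Na2CO3) = 0.01016 / 2 = 0.005081 mol.
mass of Na2CO3 = 0.005081 x 105.99 = 0.5385 g.
% purity = 0.5385 / 0.6156 x 100 = 87.5%.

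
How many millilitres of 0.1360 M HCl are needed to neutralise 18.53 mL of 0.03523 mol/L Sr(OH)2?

n(Sr(OH)2) = 0.03523 mol/L x 0.01853 L = 0.0006528 mol.
The neutralisation is 1 Sr(OH)2 : 2 HCl, so n(HCl) = 0.0006528 x 2/1 = 0.001306 mol.
V(HCl) = 0.001306 / 0.1360 = 0.009600 L = 9.60 mL.

9.60 mL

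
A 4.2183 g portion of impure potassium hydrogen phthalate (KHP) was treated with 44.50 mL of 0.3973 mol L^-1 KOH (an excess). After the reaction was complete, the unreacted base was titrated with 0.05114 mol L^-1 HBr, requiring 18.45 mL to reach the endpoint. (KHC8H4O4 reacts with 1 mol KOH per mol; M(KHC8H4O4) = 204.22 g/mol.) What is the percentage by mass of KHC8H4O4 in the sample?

Total n(KOH) added = 0.3973 x 0.04450 = 0.01768 mol.
n(HBr) used = 0.05114 x 0.01845 = 0.0009435 mol, which equals the excess n(KOH).
So n(KOH) consumed by the sample = 0.01768 - 0.0009435 = 0.01674 mol.
n(KHC8H4O4) = 0.01674 / 1 = 0.01674 mol.
mass KHC8H4O4 = 0.01674 x 204.22 = 3.418 g, so %KHC8H4O4 = 3.418/4.2183 x 100 = 81.0%.

81.0%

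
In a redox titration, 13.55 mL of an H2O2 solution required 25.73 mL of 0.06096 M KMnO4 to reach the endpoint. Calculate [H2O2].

0.289 M

n(KMnO4) = 0.06096 x 0.02573 = 0.001569 mol.
From the balanced equation, 2 mol KMnO4 reacts with 5 mol H2O2, so n(H2O2) = 0.001569 x 5/2 = 0.003921 mol.
[H2O2] = 0.003921 / 0.01355 L = 0.289 M.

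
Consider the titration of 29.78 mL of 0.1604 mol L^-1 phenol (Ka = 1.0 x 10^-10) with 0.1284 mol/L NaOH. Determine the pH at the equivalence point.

11.43

n(C6H5OH) = 0.1604 x 0.02978 = 0.004777 mol; V(NaOH) at equivalence = 0.004777/0.1284 = 0.03720 L.
At equivalence all the acid is converted to C6H5O-; total volume = 0.02978 + 0.03720 = 0.06698 L, so [C6H5O-] = 0.004777/0.06698 = 0.07131 M.
Kb = Kw/Ka = 1.0e-14 / 1.0 x 10^-10 = 0.000100.
[OH^-] = sqrt(Kb x [C6H5O-]) = sqrt(0.000100 x 0.07131) = 0.00267 M.
pOH = 2.57, so pH = 14.00 - 2.57 = 11.43.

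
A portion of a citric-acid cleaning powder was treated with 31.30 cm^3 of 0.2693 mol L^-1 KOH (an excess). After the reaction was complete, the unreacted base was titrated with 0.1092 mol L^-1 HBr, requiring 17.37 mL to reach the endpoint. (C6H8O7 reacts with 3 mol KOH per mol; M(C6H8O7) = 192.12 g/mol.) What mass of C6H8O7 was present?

Total n(KOH) added = 0.2693 x 0.03130 = 0.008429 mol.
n(HBr) used = 0.1092 x 0.01737 = 0.001897 mol, which equals the excess n(KOH).
So n(KOH) consumed by the sample = 0.008429 - 0.001897 = 0.006532 mol.
n(C6H8O7) = 0.006532 / 3 = 0.002177 mol.
mass = 0.002177 mol x 192.12 g/mol = 0.418 g.

0.418 g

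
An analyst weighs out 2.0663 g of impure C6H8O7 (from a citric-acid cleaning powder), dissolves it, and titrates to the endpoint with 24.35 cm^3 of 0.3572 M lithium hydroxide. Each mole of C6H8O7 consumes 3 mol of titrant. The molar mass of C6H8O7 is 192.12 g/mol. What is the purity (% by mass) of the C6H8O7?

27.0%

n(LiOH) = 0.3572 x 0.02435 = 0.008698 mol.
n(C6H8O7) = 0.008698 / 3 = 0.002899 mol.
mass of C6H8O7 = 0.002899 x 192.12 = 0.5570 g.
% purity = 0.5570 / 2.0663 x 100 = 27.0%.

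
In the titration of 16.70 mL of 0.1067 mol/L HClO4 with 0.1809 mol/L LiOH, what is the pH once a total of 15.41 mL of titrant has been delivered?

12.50

n(acid) = 0.1067 x 0.01670 = 0.001782 mol; n(LiOH) added = 0.1809 x 0.01541 = 0.002788 mol.
Base is in excess by 0.002788 - 0.001782 = 0.001006 mol in a total volume of 0.03211 L.
[OH^-] = 0.001006/0.03211 = 0.03132 M, so pOH = 1.50 and pH = 14.00 - 1.50 = 12.50.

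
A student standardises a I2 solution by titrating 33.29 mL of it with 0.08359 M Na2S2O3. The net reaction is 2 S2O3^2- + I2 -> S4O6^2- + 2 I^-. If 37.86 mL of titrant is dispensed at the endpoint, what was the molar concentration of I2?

0.0475 M

n(Na2S2O3) = 0.08359 x 0.03786 = 0.003165 mol.
From the balanced equation, 2 mol Na2S2O3 reacts with 1 mol I2, so n(I2) = 0.003165 x 1/2 = 0.001582 mol.
[I2] = 0.001582 / 0.03329 L = 0.0475 M.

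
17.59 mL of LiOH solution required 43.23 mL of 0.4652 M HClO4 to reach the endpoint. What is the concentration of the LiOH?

1.14 M

n(HClO4) delivered = 0.4652 x 0.04323 = 0.02011 mol.
For a 1:1 reaction, n(LiOH) = 0.02011 mol.
[LiOH] = 0.02011 mol / 0.01759 L = 1.14 M.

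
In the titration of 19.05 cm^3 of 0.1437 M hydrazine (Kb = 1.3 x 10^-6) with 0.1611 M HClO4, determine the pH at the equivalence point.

4.62

n(N2H4) = 0.1437 x 0.01905 = 0.002737 mol; V(HClO4) at equivalence = 0.002737/0.1611 = 0.01699 L.
At equivalence the base is fully converted to N2H5+; total volume = 0.03604 L, so [N2H5+] = 0.002737/0.03604 = 0.07595 M.
Ka(N2H5+) = Kw/Kb = 1.0e-14 / 1.3 x 10^-6 = 7.69e-9.
[H^+] = sqrt(Ka x [N2H5+]) = sqrt(7.69e-9 x 0.07595) = 2.42e-5 M.
pH = -log(2.42e-5) = 4.62.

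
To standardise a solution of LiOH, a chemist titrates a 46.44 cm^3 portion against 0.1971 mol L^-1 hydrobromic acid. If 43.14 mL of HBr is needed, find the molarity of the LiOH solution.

0.183 M

n(HBr) delivered = 0.1971 x 0.04314 = 0.008503 mol.
For a 1:1 reaction, n(LiOH) = 0.008503 mol.
[LiOH] = 0.008503 mol / 0.04644 L = 0.183 M.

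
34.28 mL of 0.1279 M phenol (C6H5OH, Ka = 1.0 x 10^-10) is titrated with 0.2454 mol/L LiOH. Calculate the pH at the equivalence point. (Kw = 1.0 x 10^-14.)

11.46

n(C6H5OH) = 0.1279 x 0.03428 = 0.004384 mol; V(LiOH) at equivalence = 0.004384/0.2454 = 0.01787 L.
At equivalence all the acid is converted to C6H5O-; total volume = 0.03428 + 0.01787 = 0.05215 L, so [C6H5O-] = 0.004384/0.05215 = 0.08408 M.
Kb = Kw/Ka = 1.0e-14 / 1.0 x 10^-10 = 0.000100.
[OH^-] = sqrt(Kb x [C6H5O-]) = sqrt(0.000100 x 0.08408) = 0.00290 M.
pOH = 2.54, so pH = 14.00 - 2.54 = 11.46.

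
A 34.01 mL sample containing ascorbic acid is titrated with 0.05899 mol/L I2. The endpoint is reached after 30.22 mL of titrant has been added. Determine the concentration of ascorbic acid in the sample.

0.0524 M

n(I2) = 0.05899 x 0.03022 = 0.001783 mol.
From the balanced equation, 1 mol I2 reacts with 1 mol ascorbic acid, so n(ascorbic acid) = 0.001783 x 1/1 = 0.001783 mol.
[ascorbic acid] = 0.001783 / 0.03401 L = 0.0524 M.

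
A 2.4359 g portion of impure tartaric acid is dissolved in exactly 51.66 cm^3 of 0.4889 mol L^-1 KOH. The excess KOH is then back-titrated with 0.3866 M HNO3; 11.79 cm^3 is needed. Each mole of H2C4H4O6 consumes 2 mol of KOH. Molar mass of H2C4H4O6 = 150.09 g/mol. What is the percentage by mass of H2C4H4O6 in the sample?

63.8%

Total n(KOH) added = 0.4889 x 0.05166 = 0.02526 mol.
n(HNO3) used = 0.3866 x 0.01179 = 0.004558 mol, which equals the excess n(KOH).
So n(KOH) consumed by the sample = 0.02526 - 0.004558 = 0.02070 mol.
n(H2C4H4O6) = 0.02070 / 2 = 0.01035 mol.
mass H2C4H4O6 = 0.01035 x 150.09 = 1.553 g, so %H2C4H4O6 = 1.553/2.4359 x 100 = 63.8%.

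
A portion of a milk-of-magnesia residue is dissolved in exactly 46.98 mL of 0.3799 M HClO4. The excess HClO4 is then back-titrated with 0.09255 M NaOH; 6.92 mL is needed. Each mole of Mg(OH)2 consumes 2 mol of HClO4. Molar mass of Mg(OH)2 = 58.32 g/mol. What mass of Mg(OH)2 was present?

0.502 g

Total n(HClO4) added = 0.3799 x 0.04698 = 0.01785 mol.
n(NaOH) used = 0.09255 x 0.006920 = 0.0006404 mol, which equals the excess n(HClO4).
So n(HClO4) consumed by the sample = 0.01785 - 0.0006404 = 0.01721 mol.
n(Mg(OH)2) = 0.01721 / 2 = 0.008604 mol.
mass = 0.008604 mol x 58.32 g/mol = 0.502 g.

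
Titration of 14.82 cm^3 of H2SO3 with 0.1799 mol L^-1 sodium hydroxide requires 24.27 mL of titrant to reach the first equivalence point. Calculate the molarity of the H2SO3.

0.295 M

n(NaOH) = 0.1799 x 0.02427 = 0.004366 mol.
At the first equivalence point, 1 mol OH^- react per mol H2SO3, so n(H2SO3) = 0.004366 / 1 = 0.004366 mol.
[H2SO3] = 0.004366 / 0.01482 L = 0.295 M.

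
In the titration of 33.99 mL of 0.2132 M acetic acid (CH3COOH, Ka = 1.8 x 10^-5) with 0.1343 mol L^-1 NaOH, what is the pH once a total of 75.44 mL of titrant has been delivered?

n(acid) = 0.2132 x 0.03399 = 0.007247 mol; n(NaOH) added = 0.1343 x 0.07544 = 0.01013 mol.
Base is in excess by 0.01013 - 0.007247 = 0.002885 mol in a total volume of 0.1094 L.
[OH^-] = 0.002885/0.1094 = 0.02636 M, so pOH = 1.58 and pH = 14.00 - 1.58 = 12.42.

12.42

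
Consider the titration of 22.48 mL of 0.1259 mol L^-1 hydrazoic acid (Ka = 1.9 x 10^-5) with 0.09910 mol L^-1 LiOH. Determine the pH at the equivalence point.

n(HN3) = 0.1259 x 0.02248 = 0.002830 mol; V(LiOH) at equivalence = 0.002830/0.09910 = 0.02856 L.
At equivalence all the acid is converted to N3-; total volume = 0.02248 + 0.02856 = 0.05104 L, so [N3-] = 0.002830/0.05104 = 0.05545 M.
Kb = Kw/Ka = 1.0e-14 / 1.9 x 10^-5 = 5.26e-10.
[OH^-] = sqrt(Kb x [N3-]) = sqrt(5.26e-10 x 0.05545) = 5.40e-6 M.
pOH = 5.27, so pH = 14.00 - 5.27 = 8.73.

8.73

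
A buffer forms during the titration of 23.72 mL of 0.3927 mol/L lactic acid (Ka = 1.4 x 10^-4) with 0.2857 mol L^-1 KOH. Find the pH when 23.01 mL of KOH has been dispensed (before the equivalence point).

4.23

Initial n(HC3H5O3) = 0.3927 x 0.02372 = 0.009315 mol.
n(KOH) added = 0.2857 x 0.02301 = 0.006574 mol, converting that many moles of HC3H5O3 to C3H5O3-.
Remaining n(HC3H5O3) = 0.002741 mol; n(C3H5O3-) = 0.006574 mol.
By Henderson-Hasselbalch, pH = pKa + log([A^-]/[HA]) = 3.85 + log(0.006574/0.002741) = 3.85 + (+0.38) = 4.23.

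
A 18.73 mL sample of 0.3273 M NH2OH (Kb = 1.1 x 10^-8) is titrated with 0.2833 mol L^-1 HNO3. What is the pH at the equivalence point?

3.43

n(NH2OH) = 0.3273 x 0.01873 = 0.006130 mol; V(HNO3) at equivalence = 0.006130/0.2833 = 0.02164 L.
At equivalence the base is fully converted to NH3OH+; total volume = 0.04037 L, so [NH3OH+] = 0.006130/0.04037 = 0.1519 M.
Ka(NH3OH+) = Kw/Kb = 1.0e-14 / 1.1 x 10^-8 = 9.09e-7.
[H^+] = sqrt(Ka x [NH3OH+]) = sqrt(9.09e-7 x 0.1519) = 0.000372 M.
pH = -log(0.000372) = 3.43.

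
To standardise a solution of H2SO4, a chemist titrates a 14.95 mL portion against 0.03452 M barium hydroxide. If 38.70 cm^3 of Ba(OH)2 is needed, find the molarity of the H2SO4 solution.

0.0894 M

n(Ba(OH)2) delivered = 0.03452 x 0.03870 = 0.001336 mol.
For a 1:1 reaction, n(H2SO4) = 0.001336 mol.
[H2SO4] = 0.001336 mol / 0.01495 L = 0.0894 M.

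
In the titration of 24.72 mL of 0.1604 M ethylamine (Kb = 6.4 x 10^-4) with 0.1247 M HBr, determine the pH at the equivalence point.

5.98

n(C2H5NH2) = 0.1604 x 0.02472 = 0.003965 mol; V(HBr) at equivalence = 0.003965/0.1247 = 0.03180 L.
At equivalence the base is fully converted to C2H5NH3+; total volume = 0.05652 L, so [C2H5NH3+] = 0.003965/0.05652 = 0.07016 M.
Ka(C2H5NH3+) = Kw/Kb = 1.0e-14 / 6.4 x 10^-4 = 1.56e-11.
[H^+] = sqrt(Ka x [C2H5NH3+]) = sqrt(1.56e-11 x 0.07016) = 1.05e-6 M.
pH = -log(1.05e-6) = 5.98.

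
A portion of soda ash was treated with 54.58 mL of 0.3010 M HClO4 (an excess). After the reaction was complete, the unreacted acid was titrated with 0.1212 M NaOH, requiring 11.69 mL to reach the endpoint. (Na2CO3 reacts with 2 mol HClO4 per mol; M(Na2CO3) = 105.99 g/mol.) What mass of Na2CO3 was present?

Total n(HClO4) added = 0.3010 x 0.05458 = 0.01643 mol.
n(NaOH) used = 0.1212 x 0.01169 = 0.001417 mol, which equals the excess n(HClO4).
So n(HClO4) consumed by the sample = 0.01643 - 0.001417 = 0.01501 mol.
n(Na2CO3) = 0.01501 / 2 = 0.007506 mol.
mass = 0.007506 mol x 105.99 g/mol = 0.796 g.

0.796 g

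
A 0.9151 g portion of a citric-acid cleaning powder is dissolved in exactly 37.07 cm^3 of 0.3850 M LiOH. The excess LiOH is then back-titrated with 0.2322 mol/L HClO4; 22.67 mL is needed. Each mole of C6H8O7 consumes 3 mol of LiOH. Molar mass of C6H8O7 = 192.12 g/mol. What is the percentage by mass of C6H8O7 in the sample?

63.0%

Total n(LiOH) added = 0.3850 x 0.03707 = 0.01427 mol.
n(HClO4) used = 0.2322 x 0.02267 = 0.005264 mol, which equals the excess n(LiOH).
So n(LiOH) consumed by the sample = 0.01427 - 0.005264 = 0.009008 mol.
n(C6H8O7) = 0.009008 / 3 = 0.003003 mol.
mass C6H8O7 = 0.003003 x 192.12 = 0.5769 g, so %C6H8O7 = 0.5769/0.9151 x 100 = 63.0%.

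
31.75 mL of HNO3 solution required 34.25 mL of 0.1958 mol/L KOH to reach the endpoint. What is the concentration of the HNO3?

0.211 M

n(KOH) delivered = 0.1958 x 0.03425 = 0.006706 mol.
For a 1:1 reaction, n(HNO3) = 0.006706 mol.
[HNO3] = 0.006706 mol / 0.03175 L = 0.211 M.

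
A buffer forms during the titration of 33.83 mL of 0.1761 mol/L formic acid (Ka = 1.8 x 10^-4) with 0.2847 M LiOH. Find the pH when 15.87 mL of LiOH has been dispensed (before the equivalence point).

Initial n(HCOOH) = 0.1761 x 0.03383 = 0.005957 mol.
n(LiOH) added = 0.2847 x 0.01587 = 0.004518 mol, converting that many moles of HCOOH to HCOO-.
Remaining n(HCOOH) = 0.001439 mol; n(HCOO-) = 0.004518 mol.
By Henderson-Hasselbalch, pH = pKa + log([A^-]/[HA]) = 3.74 + log(0.004518/0.001439) = 3.74 + (+0.50) = 4.24.

4.24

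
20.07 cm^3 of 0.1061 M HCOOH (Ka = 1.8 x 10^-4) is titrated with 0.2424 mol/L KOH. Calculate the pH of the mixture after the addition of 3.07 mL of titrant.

3.47

Initial n(HCOOH) = 0.1061 x 0.02007 = 0.002129 mol.
n(KOH) added = 0.2424 x 0.003070 = 0.0007442 mol, converting that many moles of HCOOH to HCOO-.
Remaining n(HCOOH) = 0.001385 mol; n(HCOO-) = 0.0007442 mol.
By Henderson-Hasselbalch, pH = pKa + log([A^-]/[HA]) = 3.74 + log(0.0007442/0.001385) = 3.74 + (-0.27) = 3.47.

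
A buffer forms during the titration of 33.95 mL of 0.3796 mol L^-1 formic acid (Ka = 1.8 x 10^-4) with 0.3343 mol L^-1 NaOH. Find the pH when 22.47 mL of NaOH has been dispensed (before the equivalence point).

Initial n(HCOOH) = 0.3796 x 0.03395 = 0.01289 mol.
n(NaOH) added = 0.3343 x 0.02247 = 0.007512 mol, converting that many moles of HCOOH to HCOO-.
Remaining n(HCOOH) = 0.005376 mol; n(HCOO-) = 0.007512 mol.
By Henderson-Hasselbalch, pH = pKa + log([A^-]/[HA]) = 3.74 + log(0.007512/0.005376) = 3.74 + (+0.15) = 3.89.

3.89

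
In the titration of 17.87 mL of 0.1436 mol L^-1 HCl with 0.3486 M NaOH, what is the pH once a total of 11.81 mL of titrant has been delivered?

n(acid) = 0.1436 x 0.01787 = 0.002566 mol; n(NaOH) added = 0.3486 x 0.01181 = 0.004117 mol.
Base is in excess by 0.004117 - 0.002566 = 0.001551 mol in a total volume of 0.02968 L.
[OH^-] = 0.001551/0.02968 = 0.05225 M, so pOH = 1.28 and pH = 14.00 - 1.28 = 12.72.

12.72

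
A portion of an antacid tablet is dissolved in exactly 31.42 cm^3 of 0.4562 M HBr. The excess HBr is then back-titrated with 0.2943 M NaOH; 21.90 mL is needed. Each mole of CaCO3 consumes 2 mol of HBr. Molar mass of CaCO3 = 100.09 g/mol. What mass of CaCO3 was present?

Total n(HBr) added = 0.4562 x 0.03142 = 0.01433 mol.
n(NaOH) used = 0.2943 x 0.02190 = 0.006445 mol, which equals the excess n(HBr).
So n(HBr) consumed by the sample = 0.01433 - 0.006445 = 0.007889 mol.
n(CaCO3) = 0.007889 / 2 = 0.003944 mol.
mass = 0.003944 mol x 100.09 g/mol = 0.395 g.

0.395 g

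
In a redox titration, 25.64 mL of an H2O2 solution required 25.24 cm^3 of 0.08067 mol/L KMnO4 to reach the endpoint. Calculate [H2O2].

n(KMnO4) = 0.08067 x 0.02524 = 0.002036 mol.
From the balanced equation, 2 mol KMnO4 reacts with 5 mol H2O2, so n(H2O2) = 0.002036 x 5/2 = 0.005090 mol.
[H2O2] = 0.005090 / 0.02564 L = 0.199 M.

0.199 M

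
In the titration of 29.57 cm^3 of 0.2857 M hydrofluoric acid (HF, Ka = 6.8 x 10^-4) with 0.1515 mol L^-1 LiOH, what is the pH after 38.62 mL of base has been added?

Initial n(HF) = 0.2857 x 0.02957 = 0.008448 mol.
n(LiOH) added = 0.1515 x 0.03862 = 0.005851 mol, converting that many moles of HF to F-.
Remaining n(HF) = 0.002597 mol; n(F-) = 0.005851 mol.
By Henderson-Hasselbalch, pH = pKa + log([A^-]/[HA]) = 3.17 + log(0.005851/0.002597) = 3.17 + (+0.35) = 3.52.

3.52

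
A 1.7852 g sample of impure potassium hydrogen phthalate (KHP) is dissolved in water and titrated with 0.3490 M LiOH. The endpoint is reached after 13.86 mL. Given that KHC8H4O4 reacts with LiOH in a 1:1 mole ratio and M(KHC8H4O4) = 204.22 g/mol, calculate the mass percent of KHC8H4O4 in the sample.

55.3%

n(LiOH) = 0.3490 x 0.01386 = 0.004837 mol.
n(KHC8H4O4) = 0.004837 / 1 = 0.004837 mol.
mass of KHC8H4O4 = 0.004837 x 204.22 = 0.9878 g.
% purity = 0.9878 / 1.7852 x 100 = 55.3%.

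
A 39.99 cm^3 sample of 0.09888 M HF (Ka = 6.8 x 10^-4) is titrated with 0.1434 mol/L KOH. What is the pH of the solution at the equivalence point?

7.97

n(HF) = 0.09888 x 0.03999 = 0.003954 mol; V(KOH) at equivalence = 0.003954/0.1434 = 0.02757 L.
At equivalence all the acid is converted to F-; total volume = 0.03999 + 0.02757 = 0.06756 L, so [F-] = 0.003954/0.06756 = 0.05852 M.
Kb = Kw/Ka = 1.0e-14 / 6.8 x 10^-4 = 1.47e-11.
[OH^-] = sqrt(Kb x [F-]) = sqrt(1.47e-11 x 0.05852) = 9.28e-7 M.
pOH = 6.03, so pH = 14.00 - 6.03 = 7.97.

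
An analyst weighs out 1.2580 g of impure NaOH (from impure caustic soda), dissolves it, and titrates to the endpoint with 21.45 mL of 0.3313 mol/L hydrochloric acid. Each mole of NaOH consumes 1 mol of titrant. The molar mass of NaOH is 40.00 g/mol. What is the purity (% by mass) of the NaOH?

n(HCl) = 0.3313 x 0.02145 = 0.007106 mol.
n(NaOH) = 0.007106 / 1 = 0.007106 mol.
mass of NaOH = 0.007106 x 40.00 = 0.2843 g.
% purity = 0.2843 / 1.2580 x 100 = 22.6%.

22.6%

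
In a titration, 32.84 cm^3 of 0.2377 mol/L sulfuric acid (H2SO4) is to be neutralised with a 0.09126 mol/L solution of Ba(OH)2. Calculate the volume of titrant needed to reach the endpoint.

85.5 mL

n(H2SO4) = 0.2377 mol/L x 0.03284 L = 0.007806 mol.
At equivalence n(Ba(OH)2) = n(H2SO4) = 0.007806 mol.
V(Ba(OH)2) = 0.007806 / 0.09126 = 0.08554 L = 85.5 mL.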